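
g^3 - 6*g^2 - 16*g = g*(g - 8)*(g + 2)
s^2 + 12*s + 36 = (s + 6)^2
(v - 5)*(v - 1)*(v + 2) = v^3 - 4*v^2 - 7*v + 10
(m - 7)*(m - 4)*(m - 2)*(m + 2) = m^4 - 11*m^3 + 24*m^2 + 44*m - 112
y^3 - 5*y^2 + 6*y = y*(y - 3)*(y - 2)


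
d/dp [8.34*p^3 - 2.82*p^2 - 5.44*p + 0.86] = 25.02*p^2 - 5.64*p - 5.44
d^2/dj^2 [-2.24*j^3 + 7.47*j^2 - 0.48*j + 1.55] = 14.94 - 13.44*j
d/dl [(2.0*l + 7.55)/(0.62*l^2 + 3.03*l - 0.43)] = (1.24*l^2 + 6.06*l - (1.24*l + 3.03)*(2.0*l + 7.55) - 0.86)/(0.62*l^2 + 3.03*l - 0.43)^2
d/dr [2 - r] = -1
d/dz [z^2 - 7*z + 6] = 2*z - 7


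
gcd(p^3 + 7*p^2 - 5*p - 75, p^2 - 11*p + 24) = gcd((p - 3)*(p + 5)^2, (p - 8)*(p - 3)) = p - 3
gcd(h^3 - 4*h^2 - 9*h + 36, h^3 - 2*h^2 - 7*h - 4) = h - 4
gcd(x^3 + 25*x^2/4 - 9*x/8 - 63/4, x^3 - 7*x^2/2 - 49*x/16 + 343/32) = x + 7/4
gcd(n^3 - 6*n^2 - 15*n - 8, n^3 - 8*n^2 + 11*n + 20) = n + 1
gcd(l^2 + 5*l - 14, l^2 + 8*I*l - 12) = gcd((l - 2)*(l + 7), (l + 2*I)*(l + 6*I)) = 1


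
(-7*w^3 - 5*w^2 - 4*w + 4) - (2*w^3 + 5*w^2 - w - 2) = -9*w^3 - 10*w^2 - 3*w + 6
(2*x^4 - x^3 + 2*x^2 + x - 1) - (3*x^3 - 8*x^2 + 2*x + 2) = 2*x^4 - 4*x^3 + 10*x^2 - x - 3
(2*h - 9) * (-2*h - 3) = -4*h^2 + 12*h + 27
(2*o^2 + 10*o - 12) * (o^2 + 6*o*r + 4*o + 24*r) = 2*o^4 + 12*o^3*r + 18*o^3 + 108*o^2*r + 28*o^2 + 168*o*r - 48*o - 288*r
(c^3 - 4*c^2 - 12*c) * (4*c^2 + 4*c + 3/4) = 4*c^5 - 12*c^4 - 253*c^3/4 - 51*c^2 - 9*c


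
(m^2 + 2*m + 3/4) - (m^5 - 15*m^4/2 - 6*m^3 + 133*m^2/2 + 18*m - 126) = -m^5 + 15*m^4/2 + 6*m^3 - 131*m^2/2 - 16*m + 507/4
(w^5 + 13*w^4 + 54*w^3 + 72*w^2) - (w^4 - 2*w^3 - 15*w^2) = w^5 + 12*w^4 + 56*w^3 + 87*w^2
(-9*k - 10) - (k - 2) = -10*k - 8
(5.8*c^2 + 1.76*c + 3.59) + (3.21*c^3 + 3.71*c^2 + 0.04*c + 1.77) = 3.21*c^3 + 9.51*c^2 + 1.8*c + 5.36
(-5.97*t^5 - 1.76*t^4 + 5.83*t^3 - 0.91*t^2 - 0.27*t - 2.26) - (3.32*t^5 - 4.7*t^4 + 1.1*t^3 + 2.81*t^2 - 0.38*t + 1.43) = -9.29*t^5 + 2.94*t^4 + 4.73*t^3 - 3.72*t^2 + 0.11*t - 3.69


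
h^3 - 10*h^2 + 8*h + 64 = (h - 8)*(h - 4)*(h + 2)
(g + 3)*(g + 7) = g^2 + 10*g + 21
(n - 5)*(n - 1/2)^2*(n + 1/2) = n^4 - 11*n^3/2 + 9*n^2/4 + 11*n/8 - 5/8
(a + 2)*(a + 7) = a^2 + 9*a + 14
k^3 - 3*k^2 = k^2*(k - 3)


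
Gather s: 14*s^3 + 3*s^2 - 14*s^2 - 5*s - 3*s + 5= 14*s^3 - 11*s^2 - 8*s + 5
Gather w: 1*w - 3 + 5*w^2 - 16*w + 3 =5*w^2 - 15*w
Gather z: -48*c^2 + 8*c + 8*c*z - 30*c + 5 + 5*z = -48*c^2 - 22*c + z*(8*c + 5) + 5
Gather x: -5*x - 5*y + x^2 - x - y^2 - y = x^2 - 6*x - y^2 - 6*y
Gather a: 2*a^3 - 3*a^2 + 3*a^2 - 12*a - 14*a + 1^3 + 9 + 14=2*a^3 - 26*a + 24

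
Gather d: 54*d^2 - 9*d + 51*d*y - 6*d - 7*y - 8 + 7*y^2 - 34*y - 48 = 54*d^2 + d*(51*y - 15) + 7*y^2 - 41*y - 56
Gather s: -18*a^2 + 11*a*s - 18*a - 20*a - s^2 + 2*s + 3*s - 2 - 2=-18*a^2 - 38*a - s^2 + s*(11*a + 5) - 4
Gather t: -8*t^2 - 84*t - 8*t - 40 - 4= -8*t^2 - 92*t - 44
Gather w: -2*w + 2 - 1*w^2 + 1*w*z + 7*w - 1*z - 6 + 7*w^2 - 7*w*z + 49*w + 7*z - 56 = 6*w^2 + w*(54 - 6*z) + 6*z - 60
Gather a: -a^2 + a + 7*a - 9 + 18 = -a^2 + 8*a + 9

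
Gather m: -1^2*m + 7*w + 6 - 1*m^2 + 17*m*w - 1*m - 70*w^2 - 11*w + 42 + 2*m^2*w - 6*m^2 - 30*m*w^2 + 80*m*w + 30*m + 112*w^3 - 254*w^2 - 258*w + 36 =m^2*(2*w - 7) + m*(-30*w^2 + 97*w + 28) + 112*w^3 - 324*w^2 - 262*w + 84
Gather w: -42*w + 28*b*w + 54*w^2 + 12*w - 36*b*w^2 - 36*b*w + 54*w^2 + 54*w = w^2*(108 - 36*b) + w*(24 - 8*b)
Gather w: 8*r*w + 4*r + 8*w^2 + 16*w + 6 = 4*r + 8*w^2 + w*(8*r + 16) + 6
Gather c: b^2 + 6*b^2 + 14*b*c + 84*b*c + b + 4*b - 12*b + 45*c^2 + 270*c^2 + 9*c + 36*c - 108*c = 7*b^2 - 7*b + 315*c^2 + c*(98*b - 63)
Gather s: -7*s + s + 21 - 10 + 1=12 - 6*s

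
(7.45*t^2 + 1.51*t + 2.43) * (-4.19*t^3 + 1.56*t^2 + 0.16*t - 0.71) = -31.2155*t^5 + 5.2951*t^4 - 6.6341*t^3 - 1.2571*t^2 - 0.6833*t - 1.7253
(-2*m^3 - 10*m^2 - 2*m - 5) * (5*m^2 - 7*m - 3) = -10*m^5 - 36*m^4 + 66*m^3 + 19*m^2 + 41*m + 15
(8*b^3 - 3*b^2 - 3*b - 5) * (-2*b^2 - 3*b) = -16*b^5 - 18*b^4 + 15*b^3 + 19*b^2 + 15*b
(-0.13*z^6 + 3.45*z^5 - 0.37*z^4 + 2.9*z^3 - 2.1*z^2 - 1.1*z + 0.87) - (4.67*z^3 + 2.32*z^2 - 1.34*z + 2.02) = -0.13*z^6 + 3.45*z^5 - 0.37*z^4 - 1.77*z^3 - 4.42*z^2 + 0.24*z - 1.15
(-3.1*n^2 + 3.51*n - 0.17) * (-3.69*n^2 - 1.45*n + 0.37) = 11.439*n^4 - 8.4569*n^3 - 5.6092*n^2 + 1.5452*n - 0.0629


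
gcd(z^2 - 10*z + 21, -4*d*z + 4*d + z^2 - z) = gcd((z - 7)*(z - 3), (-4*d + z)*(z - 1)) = 1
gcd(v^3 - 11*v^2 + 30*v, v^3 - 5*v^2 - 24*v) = v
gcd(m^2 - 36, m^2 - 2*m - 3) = 1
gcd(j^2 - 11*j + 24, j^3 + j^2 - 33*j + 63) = j - 3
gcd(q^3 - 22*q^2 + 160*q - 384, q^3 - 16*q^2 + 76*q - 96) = q^2 - 14*q + 48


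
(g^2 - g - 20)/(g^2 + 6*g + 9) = (g^2 - g - 20)/(g^2 + 6*g + 9)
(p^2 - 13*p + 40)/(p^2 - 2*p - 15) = (p - 8)/(p + 3)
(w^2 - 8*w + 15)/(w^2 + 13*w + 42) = (w^2 - 8*w + 15)/(w^2 + 13*w + 42)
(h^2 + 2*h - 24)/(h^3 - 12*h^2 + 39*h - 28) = (h + 6)/(h^2 - 8*h + 7)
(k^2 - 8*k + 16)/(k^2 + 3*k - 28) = (k - 4)/(k + 7)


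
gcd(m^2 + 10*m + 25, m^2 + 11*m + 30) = m + 5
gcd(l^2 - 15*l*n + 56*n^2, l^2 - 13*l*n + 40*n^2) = l - 8*n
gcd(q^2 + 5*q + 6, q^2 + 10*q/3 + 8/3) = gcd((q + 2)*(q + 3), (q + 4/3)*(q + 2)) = q + 2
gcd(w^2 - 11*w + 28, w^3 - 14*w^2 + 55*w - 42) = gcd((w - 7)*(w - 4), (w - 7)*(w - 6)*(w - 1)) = w - 7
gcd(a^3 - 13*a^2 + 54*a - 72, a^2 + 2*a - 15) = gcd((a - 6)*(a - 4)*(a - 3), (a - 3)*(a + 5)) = a - 3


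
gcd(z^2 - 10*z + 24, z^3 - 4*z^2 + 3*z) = 1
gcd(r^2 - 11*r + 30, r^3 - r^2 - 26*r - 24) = r - 6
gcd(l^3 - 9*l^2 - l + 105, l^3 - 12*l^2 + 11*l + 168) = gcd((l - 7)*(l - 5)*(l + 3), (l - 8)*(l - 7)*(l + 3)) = l^2 - 4*l - 21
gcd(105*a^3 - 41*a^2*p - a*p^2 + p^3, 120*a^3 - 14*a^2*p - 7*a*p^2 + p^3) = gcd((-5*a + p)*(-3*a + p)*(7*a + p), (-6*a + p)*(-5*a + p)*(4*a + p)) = -5*a + p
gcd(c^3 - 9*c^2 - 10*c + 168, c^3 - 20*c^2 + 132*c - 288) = c - 6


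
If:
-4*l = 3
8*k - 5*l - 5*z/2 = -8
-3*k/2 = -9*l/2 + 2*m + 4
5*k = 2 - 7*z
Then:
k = -309/274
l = -3/4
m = -6229/2192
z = 299/274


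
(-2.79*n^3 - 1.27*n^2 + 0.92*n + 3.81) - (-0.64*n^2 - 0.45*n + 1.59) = -2.79*n^3 - 0.63*n^2 + 1.37*n + 2.22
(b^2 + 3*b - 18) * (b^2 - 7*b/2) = b^4 - b^3/2 - 57*b^2/2 + 63*b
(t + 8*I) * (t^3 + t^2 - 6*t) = t^4 + t^3 + 8*I*t^3 - 6*t^2 + 8*I*t^2 - 48*I*t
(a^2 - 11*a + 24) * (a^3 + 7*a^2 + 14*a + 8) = a^5 - 4*a^4 - 39*a^3 + 22*a^2 + 248*a + 192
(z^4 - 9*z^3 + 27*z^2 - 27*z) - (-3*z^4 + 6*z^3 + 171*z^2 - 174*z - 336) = 4*z^4 - 15*z^3 - 144*z^2 + 147*z + 336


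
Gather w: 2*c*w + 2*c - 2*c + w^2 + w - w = 2*c*w + w^2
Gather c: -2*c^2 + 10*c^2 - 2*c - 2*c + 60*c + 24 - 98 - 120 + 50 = 8*c^2 + 56*c - 144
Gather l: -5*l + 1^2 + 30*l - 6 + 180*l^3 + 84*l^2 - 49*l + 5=180*l^3 + 84*l^2 - 24*l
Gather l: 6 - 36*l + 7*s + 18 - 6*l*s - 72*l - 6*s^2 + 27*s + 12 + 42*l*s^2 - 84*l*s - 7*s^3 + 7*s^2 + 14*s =l*(42*s^2 - 90*s - 108) - 7*s^3 + s^2 + 48*s + 36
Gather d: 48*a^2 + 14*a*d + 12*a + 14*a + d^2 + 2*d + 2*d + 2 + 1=48*a^2 + 26*a + d^2 + d*(14*a + 4) + 3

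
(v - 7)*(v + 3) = v^2 - 4*v - 21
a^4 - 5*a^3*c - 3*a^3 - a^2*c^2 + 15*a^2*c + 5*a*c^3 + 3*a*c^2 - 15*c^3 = (a - 3)*(a - 5*c)*(a - c)*(a + c)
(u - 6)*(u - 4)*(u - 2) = u^3 - 12*u^2 + 44*u - 48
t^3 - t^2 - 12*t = t*(t - 4)*(t + 3)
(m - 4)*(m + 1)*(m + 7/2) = m^3 + m^2/2 - 29*m/2 - 14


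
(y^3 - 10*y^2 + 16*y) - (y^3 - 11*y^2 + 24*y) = y^2 - 8*y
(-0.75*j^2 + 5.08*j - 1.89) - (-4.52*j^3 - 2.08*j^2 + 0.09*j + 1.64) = 4.52*j^3 + 1.33*j^2 + 4.99*j - 3.53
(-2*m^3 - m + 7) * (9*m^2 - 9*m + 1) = -18*m^5 + 18*m^4 - 11*m^3 + 72*m^2 - 64*m + 7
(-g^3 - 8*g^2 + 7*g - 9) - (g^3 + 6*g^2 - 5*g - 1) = -2*g^3 - 14*g^2 + 12*g - 8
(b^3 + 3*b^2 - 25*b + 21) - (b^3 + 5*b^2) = -2*b^2 - 25*b + 21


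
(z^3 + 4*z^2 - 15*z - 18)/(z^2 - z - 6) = (z^2 + 7*z + 6)/(z + 2)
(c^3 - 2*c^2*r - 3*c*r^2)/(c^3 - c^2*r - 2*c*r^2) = (-c + 3*r)/(-c + 2*r)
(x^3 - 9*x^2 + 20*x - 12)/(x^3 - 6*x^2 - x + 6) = (x - 2)/(x + 1)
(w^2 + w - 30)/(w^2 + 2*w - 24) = (w - 5)/(w - 4)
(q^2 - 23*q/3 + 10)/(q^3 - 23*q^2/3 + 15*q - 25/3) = (q - 6)/(q^2 - 6*q + 5)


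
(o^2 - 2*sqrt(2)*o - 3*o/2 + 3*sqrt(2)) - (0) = o^2 - 2*sqrt(2)*o - 3*o/2 + 3*sqrt(2)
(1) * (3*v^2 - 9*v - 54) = 3*v^2 - 9*v - 54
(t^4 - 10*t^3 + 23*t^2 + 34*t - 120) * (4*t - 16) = 4*t^5 - 56*t^4 + 252*t^3 - 232*t^2 - 1024*t + 1920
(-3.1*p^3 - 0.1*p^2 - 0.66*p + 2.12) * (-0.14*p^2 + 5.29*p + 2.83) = 0.434*p^5 - 16.385*p^4 - 9.2096*p^3 - 4.0712*p^2 + 9.347*p + 5.9996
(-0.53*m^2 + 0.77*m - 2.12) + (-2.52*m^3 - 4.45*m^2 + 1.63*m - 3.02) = -2.52*m^3 - 4.98*m^2 + 2.4*m - 5.14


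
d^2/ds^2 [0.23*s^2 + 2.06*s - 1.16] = 0.460000000000000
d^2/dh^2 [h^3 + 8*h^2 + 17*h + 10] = 6*h + 16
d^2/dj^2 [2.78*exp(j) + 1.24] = 2.78*exp(j)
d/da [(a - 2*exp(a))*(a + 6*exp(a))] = 4*a*exp(a) + 2*a - 24*exp(2*a) + 4*exp(a)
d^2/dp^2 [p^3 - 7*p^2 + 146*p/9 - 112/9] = 6*p - 14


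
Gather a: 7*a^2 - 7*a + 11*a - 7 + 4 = 7*a^2 + 4*a - 3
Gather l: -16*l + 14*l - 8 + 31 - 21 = 2 - 2*l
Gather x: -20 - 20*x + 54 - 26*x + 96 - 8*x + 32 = 162 - 54*x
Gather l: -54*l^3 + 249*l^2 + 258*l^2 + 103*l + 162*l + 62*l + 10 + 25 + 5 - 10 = -54*l^3 + 507*l^2 + 327*l + 30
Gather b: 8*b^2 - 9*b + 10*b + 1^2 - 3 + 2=8*b^2 + b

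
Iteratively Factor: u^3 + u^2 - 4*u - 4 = (u - 2)*(u^2 + 3*u + 2) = (u - 2)*(u + 1)*(u + 2)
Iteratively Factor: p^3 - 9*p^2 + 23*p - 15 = (p - 3)*(p^2 - 6*p + 5) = (p - 3)*(p - 1)*(p - 5)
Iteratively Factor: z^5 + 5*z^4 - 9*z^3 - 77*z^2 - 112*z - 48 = (z + 1)*(z^4 + 4*z^3 - 13*z^2 - 64*z - 48) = (z + 1)*(z + 4)*(z^3 - 13*z - 12) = (z + 1)^2*(z + 4)*(z^2 - z - 12) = (z - 4)*(z + 1)^2*(z + 4)*(z + 3)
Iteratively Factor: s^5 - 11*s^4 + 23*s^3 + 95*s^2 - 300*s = (s - 5)*(s^4 - 6*s^3 - 7*s^2 + 60*s) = (s - 5)^2*(s^3 - s^2 - 12*s) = (s - 5)^2*(s + 3)*(s^2 - 4*s) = s*(s - 5)^2*(s + 3)*(s - 4)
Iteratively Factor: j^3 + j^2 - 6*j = (j + 3)*(j^2 - 2*j) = j*(j + 3)*(j - 2)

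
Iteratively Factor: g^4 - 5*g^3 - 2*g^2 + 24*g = (g - 3)*(g^3 - 2*g^2 - 8*g) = (g - 3)*(g + 2)*(g^2 - 4*g) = (g - 4)*(g - 3)*(g + 2)*(g)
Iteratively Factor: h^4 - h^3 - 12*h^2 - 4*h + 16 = (h + 2)*(h^3 - 3*h^2 - 6*h + 8) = (h - 1)*(h + 2)*(h^2 - 2*h - 8) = (h - 4)*(h - 1)*(h + 2)*(h + 2)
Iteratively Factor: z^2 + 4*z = (z)*(z + 4)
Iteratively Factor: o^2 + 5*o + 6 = (o + 3)*(o + 2)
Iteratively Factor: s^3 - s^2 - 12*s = (s - 4)*(s^2 + 3*s) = (s - 4)*(s + 3)*(s)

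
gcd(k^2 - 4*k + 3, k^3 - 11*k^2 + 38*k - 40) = 1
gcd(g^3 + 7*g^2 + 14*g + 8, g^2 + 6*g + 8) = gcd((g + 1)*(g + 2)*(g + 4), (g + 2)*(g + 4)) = g^2 + 6*g + 8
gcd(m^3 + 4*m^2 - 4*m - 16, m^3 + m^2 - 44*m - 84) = m + 2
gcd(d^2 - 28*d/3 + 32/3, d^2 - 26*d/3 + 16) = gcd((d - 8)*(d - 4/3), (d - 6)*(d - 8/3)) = 1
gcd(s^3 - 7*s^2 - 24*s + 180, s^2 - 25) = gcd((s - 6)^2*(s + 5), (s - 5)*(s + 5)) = s + 5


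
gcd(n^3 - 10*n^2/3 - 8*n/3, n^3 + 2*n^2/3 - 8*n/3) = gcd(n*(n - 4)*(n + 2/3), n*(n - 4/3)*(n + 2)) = n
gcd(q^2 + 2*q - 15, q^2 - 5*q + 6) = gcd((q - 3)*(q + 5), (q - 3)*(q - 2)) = q - 3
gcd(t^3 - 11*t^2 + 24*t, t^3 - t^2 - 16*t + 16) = 1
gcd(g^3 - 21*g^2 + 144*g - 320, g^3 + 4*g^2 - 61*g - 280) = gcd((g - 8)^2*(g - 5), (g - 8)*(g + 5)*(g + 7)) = g - 8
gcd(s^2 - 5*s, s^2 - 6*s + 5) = s - 5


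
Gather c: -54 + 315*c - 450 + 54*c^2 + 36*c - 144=54*c^2 + 351*c - 648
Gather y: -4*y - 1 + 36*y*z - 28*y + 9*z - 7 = y*(36*z - 32) + 9*z - 8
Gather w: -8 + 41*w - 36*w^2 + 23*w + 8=-36*w^2 + 64*w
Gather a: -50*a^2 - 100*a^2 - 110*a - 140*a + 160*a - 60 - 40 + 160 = -150*a^2 - 90*a + 60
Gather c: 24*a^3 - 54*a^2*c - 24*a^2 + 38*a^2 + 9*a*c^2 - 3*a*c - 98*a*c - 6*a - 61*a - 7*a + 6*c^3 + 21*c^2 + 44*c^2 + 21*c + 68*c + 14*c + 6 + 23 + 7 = 24*a^3 + 14*a^2 - 74*a + 6*c^3 + c^2*(9*a + 65) + c*(-54*a^2 - 101*a + 103) + 36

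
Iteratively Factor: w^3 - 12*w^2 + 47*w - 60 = (w - 3)*(w^2 - 9*w + 20) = (w - 5)*(w - 3)*(w - 4)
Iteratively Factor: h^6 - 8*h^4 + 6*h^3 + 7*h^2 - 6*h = (h)*(h^5 - 8*h^3 + 6*h^2 + 7*h - 6) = h*(h + 1)*(h^4 - h^3 - 7*h^2 + 13*h - 6) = h*(h - 1)*(h + 1)*(h^3 - 7*h + 6) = h*(h - 1)*(h + 1)*(h + 3)*(h^2 - 3*h + 2) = h*(h - 1)^2*(h + 1)*(h + 3)*(h - 2)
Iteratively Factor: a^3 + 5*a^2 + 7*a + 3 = (a + 1)*(a^2 + 4*a + 3) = (a + 1)^2*(a + 3)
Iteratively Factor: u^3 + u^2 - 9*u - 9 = (u + 1)*(u^2 - 9) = (u - 3)*(u + 1)*(u + 3)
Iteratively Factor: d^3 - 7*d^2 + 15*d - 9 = (d - 1)*(d^2 - 6*d + 9) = (d - 3)*(d - 1)*(d - 3)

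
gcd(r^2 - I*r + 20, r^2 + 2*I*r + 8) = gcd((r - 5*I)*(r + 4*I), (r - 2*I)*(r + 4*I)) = r + 4*I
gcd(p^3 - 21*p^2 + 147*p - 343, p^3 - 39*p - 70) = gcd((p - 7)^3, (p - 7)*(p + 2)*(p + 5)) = p - 7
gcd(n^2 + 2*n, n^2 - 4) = n + 2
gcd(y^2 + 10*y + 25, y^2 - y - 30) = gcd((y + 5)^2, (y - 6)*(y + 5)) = y + 5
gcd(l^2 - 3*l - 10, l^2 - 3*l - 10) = l^2 - 3*l - 10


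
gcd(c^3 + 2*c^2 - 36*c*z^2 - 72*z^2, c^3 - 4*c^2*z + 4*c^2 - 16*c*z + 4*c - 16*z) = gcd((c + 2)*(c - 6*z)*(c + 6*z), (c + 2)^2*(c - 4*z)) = c + 2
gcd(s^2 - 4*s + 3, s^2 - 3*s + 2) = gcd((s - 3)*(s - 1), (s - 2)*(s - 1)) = s - 1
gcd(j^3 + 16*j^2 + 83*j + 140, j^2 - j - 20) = j + 4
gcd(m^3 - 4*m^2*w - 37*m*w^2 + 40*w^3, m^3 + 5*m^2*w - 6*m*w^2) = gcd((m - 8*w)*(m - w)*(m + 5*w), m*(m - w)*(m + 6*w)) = -m + w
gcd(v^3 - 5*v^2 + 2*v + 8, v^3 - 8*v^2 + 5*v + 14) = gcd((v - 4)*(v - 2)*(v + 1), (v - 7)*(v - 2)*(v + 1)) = v^2 - v - 2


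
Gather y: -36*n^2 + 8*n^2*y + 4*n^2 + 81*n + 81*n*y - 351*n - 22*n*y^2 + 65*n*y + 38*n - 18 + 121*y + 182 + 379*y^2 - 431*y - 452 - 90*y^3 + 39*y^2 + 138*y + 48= -32*n^2 - 232*n - 90*y^3 + y^2*(418 - 22*n) + y*(8*n^2 + 146*n - 172) - 240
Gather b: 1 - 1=0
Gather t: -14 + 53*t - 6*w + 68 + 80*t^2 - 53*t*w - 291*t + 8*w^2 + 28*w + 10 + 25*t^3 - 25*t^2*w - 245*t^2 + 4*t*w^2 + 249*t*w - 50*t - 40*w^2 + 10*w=25*t^3 + t^2*(-25*w - 165) + t*(4*w^2 + 196*w - 288) - 32*w^2 + 32*w + 64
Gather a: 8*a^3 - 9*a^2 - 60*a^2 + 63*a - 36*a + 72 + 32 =8*a^3 - 69*a^2 + 27*a + 104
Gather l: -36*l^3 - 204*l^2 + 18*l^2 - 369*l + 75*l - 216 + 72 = -36*l^3 - 186*l^2 - 294*l - 144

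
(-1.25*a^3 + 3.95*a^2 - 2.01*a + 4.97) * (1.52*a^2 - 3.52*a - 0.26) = -1.9*a^5 + 10.404*a^4 - 16.6342*a^3 + 13.6026*a^2 - 16.9718*a - 1.2922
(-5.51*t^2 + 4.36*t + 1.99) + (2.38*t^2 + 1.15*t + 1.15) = -3.13*t^2 + 5.51*t + 3.14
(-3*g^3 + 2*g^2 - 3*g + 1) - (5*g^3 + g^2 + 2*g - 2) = -8*g^3 + g^2 - 5*g + 3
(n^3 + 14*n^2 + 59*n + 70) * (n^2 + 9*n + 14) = n^5 + 23*n^4 + 199*n^3 + 797*n^2 + 1456*n + 980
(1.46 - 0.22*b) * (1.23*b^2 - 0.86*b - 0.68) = -0.2706*b^3 + 1.985*b^2 - 1.106*b - 0.9928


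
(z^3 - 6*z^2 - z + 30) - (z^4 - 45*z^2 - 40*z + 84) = -z^4 + z^3 + 39*z^2 + 39*z - 54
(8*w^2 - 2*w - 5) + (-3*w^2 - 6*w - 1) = 5*w^2 - 8*w - 6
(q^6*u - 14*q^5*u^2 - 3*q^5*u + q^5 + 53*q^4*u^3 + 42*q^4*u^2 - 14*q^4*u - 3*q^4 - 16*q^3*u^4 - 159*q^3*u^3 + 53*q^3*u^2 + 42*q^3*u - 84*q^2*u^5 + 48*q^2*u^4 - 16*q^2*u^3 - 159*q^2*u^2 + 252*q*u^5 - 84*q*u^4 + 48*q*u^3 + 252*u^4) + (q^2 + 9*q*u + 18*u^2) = q^6*u - 14*q^5*u^2 - 3*q^5*u + q^5 + 53*q^4*u^3 + 42*q^4*u^2 - 14*q^4*u - 3*q^4 - 16*q^3*u^4 - 159*q^3*u^3 + 53*q^3*u^2 + 42*q^3*u - 84*q^2*u^5 + 48*q^2*u^4 - 16*q^2*u^3 - 159*q^2*u^2 + q^2 + 252*q*u^5 - 84*q*u^4 + 48*q*u^3 + 9*q*u + 252*u^4 + 18*u^2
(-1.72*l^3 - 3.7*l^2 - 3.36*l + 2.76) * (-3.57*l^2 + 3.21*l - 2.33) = 6.1404*l^5 + 7.6878*l^4 + 4.1258*l^3 - 12.0178*l^2 + 16.6884*l - 6.4308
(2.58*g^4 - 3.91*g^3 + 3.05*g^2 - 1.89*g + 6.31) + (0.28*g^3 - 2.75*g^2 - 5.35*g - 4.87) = 2.58*g^4 - 3.63*g^3 + 0.3*g^2 - 7.24*g + 1.44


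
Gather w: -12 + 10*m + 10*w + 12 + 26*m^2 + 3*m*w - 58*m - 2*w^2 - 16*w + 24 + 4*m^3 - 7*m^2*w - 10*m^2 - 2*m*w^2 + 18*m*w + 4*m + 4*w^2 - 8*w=4*m^3 + 16*m^2 - 44*m + w^2*(2 - 2*m) + w*(-7*m^2 + 21*m - 14) + 24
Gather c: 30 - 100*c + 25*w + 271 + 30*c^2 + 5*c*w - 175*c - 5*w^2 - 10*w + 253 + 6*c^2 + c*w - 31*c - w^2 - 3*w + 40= 36*c^2 + c*(6*w - 306) - 6*w^2 + 12*w + 594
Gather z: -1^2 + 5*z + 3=5*z + 2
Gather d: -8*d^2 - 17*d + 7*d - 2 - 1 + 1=-8*d^2 - 10*d - 2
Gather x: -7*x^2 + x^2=-6*x^2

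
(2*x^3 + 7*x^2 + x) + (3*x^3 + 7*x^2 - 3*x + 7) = 5*x^3 + 14*x^2 - 2*x + 7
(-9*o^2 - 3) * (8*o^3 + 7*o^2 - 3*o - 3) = -72*o^5 - 63*o^4 + 3*o^3 + 6*o^2 + 9*o + 9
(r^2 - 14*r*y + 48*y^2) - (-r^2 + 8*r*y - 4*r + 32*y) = 2*r^2 - 22*r*y + 4*r + 48*y^2 - 32*y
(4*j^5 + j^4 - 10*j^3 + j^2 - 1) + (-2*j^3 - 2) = 4*j^5 + j^4 - 12*j^3 + j^2 - 3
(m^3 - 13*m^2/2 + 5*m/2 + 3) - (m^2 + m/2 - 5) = m^3 - 15*m^2/2 + 2*m + 8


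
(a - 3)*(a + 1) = a^2 - 2*a - 3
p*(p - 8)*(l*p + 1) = l*p^3 - 8*l*p^2 + p^2 - 8*p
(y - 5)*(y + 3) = y^2 - 2*y - 15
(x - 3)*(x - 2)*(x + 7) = x^3 + 2*x^2 - 29*x + 42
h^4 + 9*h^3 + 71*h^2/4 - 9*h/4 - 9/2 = (h - 1/2)*(h + 1/2)*(h + 3)*(h + 6)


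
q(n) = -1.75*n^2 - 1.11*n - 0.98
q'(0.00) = -1.11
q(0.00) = -0.98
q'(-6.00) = 19.89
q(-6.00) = -57.32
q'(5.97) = -22.00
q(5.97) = -69.98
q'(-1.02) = 2.46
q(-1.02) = -1.67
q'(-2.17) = 6.48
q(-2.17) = -6.81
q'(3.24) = -12.45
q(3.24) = -22.95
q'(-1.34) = 3.58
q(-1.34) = -2.63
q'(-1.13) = 2.84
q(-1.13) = -1.96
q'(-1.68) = 4.77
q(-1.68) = -4.05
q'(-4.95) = 16.22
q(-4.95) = -38.36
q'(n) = -3.5*n - 1.11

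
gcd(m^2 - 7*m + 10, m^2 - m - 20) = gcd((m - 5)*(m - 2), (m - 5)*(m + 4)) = m - 5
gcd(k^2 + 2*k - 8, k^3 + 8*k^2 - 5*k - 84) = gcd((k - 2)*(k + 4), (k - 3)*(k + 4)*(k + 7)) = k + 4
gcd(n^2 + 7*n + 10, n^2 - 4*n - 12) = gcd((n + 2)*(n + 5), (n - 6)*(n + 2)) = n + 2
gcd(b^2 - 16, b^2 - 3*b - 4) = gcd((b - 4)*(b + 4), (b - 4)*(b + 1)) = b - 4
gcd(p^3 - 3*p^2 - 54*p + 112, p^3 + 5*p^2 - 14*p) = p^2 + 5*p - 14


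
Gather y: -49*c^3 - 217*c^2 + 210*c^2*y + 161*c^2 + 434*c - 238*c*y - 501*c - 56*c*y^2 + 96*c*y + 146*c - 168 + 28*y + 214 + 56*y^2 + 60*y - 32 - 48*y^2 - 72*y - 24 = -49*c^3 - 56*c^2 + 79*c + y^2*(8 - 56*c) + y*(210*c^2 - 142*c + 16) - 10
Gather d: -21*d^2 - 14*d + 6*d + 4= -21*d^2 - 8*d + 4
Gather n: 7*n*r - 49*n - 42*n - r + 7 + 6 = n*(7*r - 91) - r + 13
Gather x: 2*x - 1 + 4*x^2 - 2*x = 4*x^2 - 1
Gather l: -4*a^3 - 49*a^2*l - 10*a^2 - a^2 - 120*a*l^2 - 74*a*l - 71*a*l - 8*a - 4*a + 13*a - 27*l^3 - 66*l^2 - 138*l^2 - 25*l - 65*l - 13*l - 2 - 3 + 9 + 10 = -4*a^3 - 11*a^2 + a - 27*l^3 + l^2*(-120*a - 204) + l*(-49*a^2 - 145*a - 103) + 14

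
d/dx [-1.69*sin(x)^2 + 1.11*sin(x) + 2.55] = (1.11 - 3.38*sin(x))*cos(x)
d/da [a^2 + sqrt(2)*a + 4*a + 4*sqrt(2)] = 2*a + sqrt(2) + 4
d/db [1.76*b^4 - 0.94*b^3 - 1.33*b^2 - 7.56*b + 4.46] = 7.04*b^3 - 2.82*b^2 - 2.66*b - 7.56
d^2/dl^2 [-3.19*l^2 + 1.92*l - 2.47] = -6.38000000000000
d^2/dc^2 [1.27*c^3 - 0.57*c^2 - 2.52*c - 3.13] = 7.62*c - 1.14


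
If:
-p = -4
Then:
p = 4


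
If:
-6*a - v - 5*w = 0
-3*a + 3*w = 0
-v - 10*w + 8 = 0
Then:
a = -8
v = 88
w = -8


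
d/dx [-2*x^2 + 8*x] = 8 - 4*x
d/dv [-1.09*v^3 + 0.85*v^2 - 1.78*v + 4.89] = -3.27*v^2 + 1.7*v - 1.78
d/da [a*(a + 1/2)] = 2*a + 1/2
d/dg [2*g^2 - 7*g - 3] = 4*g - 7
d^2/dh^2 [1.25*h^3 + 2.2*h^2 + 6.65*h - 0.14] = 7.5*h + 4.4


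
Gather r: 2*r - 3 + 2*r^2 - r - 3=2*r^2 + r - 6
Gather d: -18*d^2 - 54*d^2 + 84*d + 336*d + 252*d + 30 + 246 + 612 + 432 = -72*d^2 + 672*d + 1320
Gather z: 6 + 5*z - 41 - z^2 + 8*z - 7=-z^2 + 13*z - 42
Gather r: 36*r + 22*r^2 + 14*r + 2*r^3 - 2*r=2*r^3 + 22*r^2 + 48*r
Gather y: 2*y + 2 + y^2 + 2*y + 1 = y^2 + 4*y + 3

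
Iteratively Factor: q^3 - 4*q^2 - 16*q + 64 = (q - 4)*(q^2 - 16) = (q - 4)*(q + 4)*(q - 4)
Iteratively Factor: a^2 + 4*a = (a + 4)*(a)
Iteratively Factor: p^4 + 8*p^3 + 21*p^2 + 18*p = (p + 3)*(p^3 + 5*p^2 + 6*p) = p*(p + 3)*(p^2 + 5*p + 6) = p*(p + 3)^2*(p + 2)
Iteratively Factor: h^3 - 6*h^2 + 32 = (h - 4)*(h^2 - 2*h - 8) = (h - 4)^2*(h + 2)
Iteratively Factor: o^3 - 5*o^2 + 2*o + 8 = (o - 2)*(o^2 - 3*o - 4) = (o - 2)*(o + 1)*(o - 4)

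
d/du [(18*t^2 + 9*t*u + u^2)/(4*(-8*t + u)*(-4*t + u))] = 7*t*(72*t^2 + 4*t*u - 3*u^2)/(4*(1024*t^4 - 768*t^3*u + 208*t^2*u^2 - 24*t*u^3 + u^4))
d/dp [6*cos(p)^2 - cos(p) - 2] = (1 - 12*cos(p))*sin(p)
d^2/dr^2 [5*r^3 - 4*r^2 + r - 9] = 30*r - 8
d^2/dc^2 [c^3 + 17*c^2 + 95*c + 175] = 6*c + 34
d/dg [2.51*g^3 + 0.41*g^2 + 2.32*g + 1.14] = 7.53*g^2 + 0.82*g + 2.32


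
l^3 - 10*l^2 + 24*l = l*(l - 6)*(l - 4)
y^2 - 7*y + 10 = (y - 5)*(y - 2)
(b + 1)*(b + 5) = b^2 + 6*b + 5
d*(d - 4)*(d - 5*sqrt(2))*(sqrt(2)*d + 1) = sqrt(2)*d^4 - 9*d^3 - 4*sqrt(2)*d^3 - 5*sqrt(2)*d^2 + 36*d^2 + 20*sqrt(2)*d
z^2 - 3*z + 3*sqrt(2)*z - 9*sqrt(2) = (z - 3)*(z + 3*sqrt(2))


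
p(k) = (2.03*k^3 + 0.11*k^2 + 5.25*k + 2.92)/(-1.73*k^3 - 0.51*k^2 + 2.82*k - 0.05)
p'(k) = (5.19*k^2 + 1.02*k - 2.82)*(2.03*k^3 + 0.11*k^2 + 5.25*k + 2.92)/(-1.73*k^3 - 0.51*k^2 + 2.82*k - 0.05)^2 + (6.09*k^2 + 0.22*k + 5.25)/(-1.73*k^3 - 0.51*k^2 + 2.82*k - 0.05)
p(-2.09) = -3.42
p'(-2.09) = -3.84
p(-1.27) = 8.49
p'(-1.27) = -55.94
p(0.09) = 17.11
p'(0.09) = -204.84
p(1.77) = -3.81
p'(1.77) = 5.34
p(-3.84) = -1.64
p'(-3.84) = -0.26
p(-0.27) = -1.81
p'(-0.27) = -12.94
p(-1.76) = -6.01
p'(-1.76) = -15.89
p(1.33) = -11.70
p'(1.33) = 58.15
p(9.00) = -1.20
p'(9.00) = 0.01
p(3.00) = -1.74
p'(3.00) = 0.48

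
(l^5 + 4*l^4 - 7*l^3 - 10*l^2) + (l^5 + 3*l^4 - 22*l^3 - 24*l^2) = 2*l^5 + 7*l^4 - 29*l^3 - 34*l^2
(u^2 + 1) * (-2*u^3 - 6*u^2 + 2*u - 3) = -2*u^5 - 6*u^4 - 9*u^2 + 2*u - 3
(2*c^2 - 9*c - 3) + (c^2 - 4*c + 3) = 3*c^2 - 13*c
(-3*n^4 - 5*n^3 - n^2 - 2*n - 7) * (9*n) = -27*n^5 - 45*n^4 - 9*n^3 - 18*n^2 - 63*n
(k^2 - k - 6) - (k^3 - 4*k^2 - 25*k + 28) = -k^3 + 5*k^2 + 24*k - 34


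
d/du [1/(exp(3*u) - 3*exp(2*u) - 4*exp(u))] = (-3*exp(2*u) + 6*exp(u) + 4)*exp(-u)/(-exp(2*u) + 3*exp(u) + 4)^2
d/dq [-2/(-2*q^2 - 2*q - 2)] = (-2*q - 1)/(q^2 + q + 1)^2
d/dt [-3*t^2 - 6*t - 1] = -6*t - 6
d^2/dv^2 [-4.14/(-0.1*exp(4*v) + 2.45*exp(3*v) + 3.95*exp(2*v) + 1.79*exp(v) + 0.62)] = ((-6.624*exp(3*v) + 91.287*exp(2*v) + 65.412*exp(v) + 7.4106)*(-0.1*exp(4*v) + 2.45*exp(3*v) + 3.95*exp(2*v) + 1.79*exp(v) + 0.62) - 4.14*(-0.8*exp(3*v) + 14.7*exp(2*v) + 15.8*exp(v) + 3.58)*(-0.4*exp(3*v) + 7.35*exp(2*v) + 7.9*exp(v) + 1.79)*exp(v))*exp(v)/(-0.1*exp(4*v) + 2.45*exp(3*v) + 3.95*exp(2*v) + 1.79*exp(v) + 0.62)^3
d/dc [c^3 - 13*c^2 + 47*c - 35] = 3*c^2 - 26*c + 47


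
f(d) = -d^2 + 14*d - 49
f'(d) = 14 - 2*d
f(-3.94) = -119.68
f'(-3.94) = 21.88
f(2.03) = -24.70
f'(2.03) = 9.94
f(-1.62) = -74.30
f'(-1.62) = 17.24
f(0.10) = -47.61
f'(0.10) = 13.80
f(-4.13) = -123.88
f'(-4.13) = 22.26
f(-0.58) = -57.46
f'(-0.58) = 15.16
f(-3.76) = -115.78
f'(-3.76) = 21.52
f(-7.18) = -201.07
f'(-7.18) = 28.36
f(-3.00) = -100.00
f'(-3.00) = 20.00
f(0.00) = -49.00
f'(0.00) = 14.00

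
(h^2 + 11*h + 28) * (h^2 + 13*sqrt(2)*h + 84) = h^4 + 11*h^3 + 13*sqrt(2)*h^3 + 112*h^2 + 143*sqrt(2)*h^2 + 364*sqrt(2)*h + 924*h + 2352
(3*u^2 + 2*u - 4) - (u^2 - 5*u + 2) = 2*u^2 + 7*u - 6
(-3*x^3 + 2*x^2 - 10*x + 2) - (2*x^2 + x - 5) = -3*x^3 - 11*x + 7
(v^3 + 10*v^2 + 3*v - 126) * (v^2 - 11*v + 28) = v^5 - v^4 - 79*v^3 + 121*v^2 + 1470*v - 3528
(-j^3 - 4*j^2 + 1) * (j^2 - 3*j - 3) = -j^5 - j^4 + 15*j^3 + 13*j^2 - 3*j - 3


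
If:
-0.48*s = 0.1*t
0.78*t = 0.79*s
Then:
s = 0.00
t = 0.00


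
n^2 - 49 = (n - 7)*(n + 7)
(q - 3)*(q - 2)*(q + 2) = q^3 - 3*q^2 - 4*q + 12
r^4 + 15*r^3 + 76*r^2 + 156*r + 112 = (r + 2)^2*(r + 4)*(r + 7)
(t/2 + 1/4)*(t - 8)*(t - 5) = t^3/2 - 25*t^2/4 + 67*t/4 + 10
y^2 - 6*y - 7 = (y - 7)*(y + 1)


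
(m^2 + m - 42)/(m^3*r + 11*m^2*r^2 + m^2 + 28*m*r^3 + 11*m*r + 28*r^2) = (m^2 + m - 42)/(m^3*r + 11*m^2*r^2 + m^2 + 28*m*r^3 + 11*m*r + 28*r^2)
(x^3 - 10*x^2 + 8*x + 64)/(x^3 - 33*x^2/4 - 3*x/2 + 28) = 4*(x^2 - 2*x - 8)/(4*x^2 - x - 14)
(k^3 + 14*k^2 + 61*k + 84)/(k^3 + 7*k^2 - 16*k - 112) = (k + 3)/(k - 4)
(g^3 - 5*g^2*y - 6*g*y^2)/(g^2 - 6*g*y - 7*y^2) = g*(-g + 6*y)/(-g + 7*y)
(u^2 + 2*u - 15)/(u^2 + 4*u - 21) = (u + 5)/(u + 7)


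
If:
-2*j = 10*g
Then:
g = -j/5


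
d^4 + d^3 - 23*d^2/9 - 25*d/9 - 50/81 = (d - 5/3)*(d + 1/3)*(d + 2/3)*(d + 5/3)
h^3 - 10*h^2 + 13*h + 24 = (h - 8)*(h - 3)*(h + 1)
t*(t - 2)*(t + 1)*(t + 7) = t^4 + 6*t^3 - 9*t^2 - 14*t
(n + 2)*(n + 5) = n^2 + 7*n + 10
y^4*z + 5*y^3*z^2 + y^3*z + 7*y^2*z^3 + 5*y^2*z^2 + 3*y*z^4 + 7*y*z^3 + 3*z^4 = (y + z)^2*(y + 3*z)*(y*z + z)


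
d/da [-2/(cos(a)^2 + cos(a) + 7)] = -2*(2*cos(a) + 1)*sin(a)/(cos(a)^2 + cos(a) + 7)^2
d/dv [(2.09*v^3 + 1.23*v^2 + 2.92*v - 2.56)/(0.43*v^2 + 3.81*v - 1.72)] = (0.8987*v^4 + 15.9258*v^3 - 7.3537*v^2 - 2.0296*v + 4.7312)/(0.1849*v^4 + 3.2766*v^3 + 13.0369*v^2 - 13.1064*v + 2.9584)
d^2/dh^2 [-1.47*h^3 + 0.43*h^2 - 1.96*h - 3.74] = 0.86 - 8.82*h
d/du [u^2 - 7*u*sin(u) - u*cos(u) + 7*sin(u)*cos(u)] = u*sin(u) - 7*u*cos(u) + 2*u - 7*sin(u) - cos(u) + 7*cos(2*u)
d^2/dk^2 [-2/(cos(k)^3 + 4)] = 6*((3*sin(k)^2 - 1)*(cos(k)^3 + 4) - 6*sin(k)^2*cos(k)^3)*cos(k)/(cos(k)^3 + 4)^3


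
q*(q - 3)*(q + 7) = q^3 + 4*q^2 - 21*q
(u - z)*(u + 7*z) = u^2 + 6*u*z - 7*z^2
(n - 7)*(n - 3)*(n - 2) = n^3 - 12*n^2 + 41*n - 42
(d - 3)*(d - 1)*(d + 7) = d^3 + 3*d^2 - 25*d + 21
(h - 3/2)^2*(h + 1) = h^3 - 2*h^2 - 3*h/4 + 9/4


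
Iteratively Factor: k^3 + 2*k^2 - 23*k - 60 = (k - 5)*(k^2 + 7*k + 12) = (k - 5)*(k + 3)*(k + 4)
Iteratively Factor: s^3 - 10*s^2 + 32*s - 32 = (s - 2)*(s^2 - 8*s + 16) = (s - 4)*(s - 2)*(s - 4)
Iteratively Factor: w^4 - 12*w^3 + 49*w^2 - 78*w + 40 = (w - 4)*(w^3 - 8*w^2 + 17*w - 10) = (w - 4)*(w - 1)*(w^2 - 7*w + 10) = (w - 5)*(w - 4)*(w - 1)*(w - 2)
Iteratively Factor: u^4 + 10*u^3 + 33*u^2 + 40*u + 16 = (u + 4)*(u^3 + 6*u^2 + 9*u + 4) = (u + 1)*(u + 4)*(u^2 + 5*u + 4) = (u + 1)^2*(u + 4)*(u + 4)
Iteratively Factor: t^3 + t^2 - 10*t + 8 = (t - 1)*(t^2 + 2*t - 8) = (t - 1)*(t + 4)*(t - 2)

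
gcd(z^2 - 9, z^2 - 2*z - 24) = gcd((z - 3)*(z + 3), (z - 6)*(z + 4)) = 1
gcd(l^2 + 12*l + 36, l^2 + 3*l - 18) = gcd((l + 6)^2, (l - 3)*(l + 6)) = l + 6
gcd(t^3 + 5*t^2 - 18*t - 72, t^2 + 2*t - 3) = t + 3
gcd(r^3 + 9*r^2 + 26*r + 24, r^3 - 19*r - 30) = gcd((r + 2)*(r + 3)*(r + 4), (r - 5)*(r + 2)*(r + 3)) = r^2 + 5*r + 6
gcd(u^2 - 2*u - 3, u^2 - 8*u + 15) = u - 3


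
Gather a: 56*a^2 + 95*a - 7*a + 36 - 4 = 56*a^2 + 88*a + 32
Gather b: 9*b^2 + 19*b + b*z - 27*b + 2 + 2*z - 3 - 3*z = 9*b^2 + b*(z - 8) - z - 1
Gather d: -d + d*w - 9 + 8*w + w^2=d*(w - 1) + w^2 + 8*w - 9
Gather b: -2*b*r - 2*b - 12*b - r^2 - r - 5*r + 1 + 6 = b*(-2*r - 14) - r^2 - 6*r + 7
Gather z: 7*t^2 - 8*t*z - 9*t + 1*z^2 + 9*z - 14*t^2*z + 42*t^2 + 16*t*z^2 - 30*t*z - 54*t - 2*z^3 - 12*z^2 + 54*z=49*t^2 - 63*t - 2*z^3 + z^2*(16*t - 11) + z*(-14*t^2 - 38*t + 63)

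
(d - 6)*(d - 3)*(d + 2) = d^3 - 7*d^2 + 36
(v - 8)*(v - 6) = v^2 - 14*v + 48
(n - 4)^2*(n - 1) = n^3 - 9*n^2 + 24*n - 16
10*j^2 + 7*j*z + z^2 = (2*j + z)*(5*j + z)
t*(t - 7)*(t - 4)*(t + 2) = t^4 - 9*t^3 + 6*t^2 + 56*t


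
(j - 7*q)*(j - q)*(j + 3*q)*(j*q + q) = j^4*q - 5*j^3*q^2 + j^3*q - 17*j^2*q^3 - 5*j^2*q^2 + 21*j*q^4 - 17*j*q^3 + 21*q^4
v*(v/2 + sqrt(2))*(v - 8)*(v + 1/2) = v^4/2 - 15*v^3/4 + sqrt(2)*v^3 - 15*sqrt(2)*v^2/2 - 2*v^2 - 4*sqrt(2)*v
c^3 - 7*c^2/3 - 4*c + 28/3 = (c - 7/3)*(c - 2)*(c + 2)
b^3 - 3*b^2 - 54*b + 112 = (b - 8)*(b - 2)*(b + 7)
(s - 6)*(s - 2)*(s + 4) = s^3 - 4*s^2 - 20*s + 48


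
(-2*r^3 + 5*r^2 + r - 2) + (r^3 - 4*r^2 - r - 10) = -r^3 + r^2 - 12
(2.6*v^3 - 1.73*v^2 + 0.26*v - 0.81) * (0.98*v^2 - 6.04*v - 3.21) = 2.548*v^5 - 17.3994*v^4 + 2.358*v^3 + 3.1891*v^2 + 4.0578*v + 2.6001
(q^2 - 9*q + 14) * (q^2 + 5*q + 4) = q^4 - 4*q^3 - 27*q^2 + 34*q + 56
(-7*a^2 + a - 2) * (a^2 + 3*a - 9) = -7*a^4 - 20*a^3 + 64*a^2 - 15*a + 18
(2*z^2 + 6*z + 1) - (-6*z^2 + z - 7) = 8*z^2 + 5*z + 8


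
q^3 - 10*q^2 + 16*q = q*(q - 8)*(q - 2)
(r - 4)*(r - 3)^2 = r^3 - 10*r^2 + 33*r - 36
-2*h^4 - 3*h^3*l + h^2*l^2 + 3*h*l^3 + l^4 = (-h + l)*(h + l)^2*(2*h + l)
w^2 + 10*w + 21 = (w + 3)*(w + 7)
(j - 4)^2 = j^2 - 8*j + 16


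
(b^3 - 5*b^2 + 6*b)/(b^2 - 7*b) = (b^2 - 5*b + 6)/(b - 7)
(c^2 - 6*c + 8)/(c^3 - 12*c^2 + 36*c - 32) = (c - 4)/(c^2 - 10*c + 16)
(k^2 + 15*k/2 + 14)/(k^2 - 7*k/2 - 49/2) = (k + 4)/(k - 7)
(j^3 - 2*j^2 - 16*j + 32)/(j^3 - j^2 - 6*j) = (-j^3 + 2*j^2 + 16*j - 32)/(j*(-j^2 + j + 6))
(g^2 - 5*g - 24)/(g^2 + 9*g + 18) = (g - 8)/(g + 6)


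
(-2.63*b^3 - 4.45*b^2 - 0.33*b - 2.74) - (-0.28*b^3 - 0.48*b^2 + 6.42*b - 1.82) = -2.35*b^3 - 3.97*b^2 - 6.75*b - 0.92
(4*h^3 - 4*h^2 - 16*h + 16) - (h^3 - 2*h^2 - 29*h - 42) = 3*h^3 - 2*h^2 + 13*h + 58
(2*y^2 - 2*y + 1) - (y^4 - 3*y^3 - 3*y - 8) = -y^4 + 3*y^3 + 2*y^2 + y + 9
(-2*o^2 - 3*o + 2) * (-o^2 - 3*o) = 2*o^4 + 9*o^3 + 7*o^2 - 6*o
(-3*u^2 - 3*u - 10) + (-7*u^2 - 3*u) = -10*u^2 - 6*u - 10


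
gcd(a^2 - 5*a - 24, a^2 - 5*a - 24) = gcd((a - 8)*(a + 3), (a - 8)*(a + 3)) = a^2 - 5*a - 24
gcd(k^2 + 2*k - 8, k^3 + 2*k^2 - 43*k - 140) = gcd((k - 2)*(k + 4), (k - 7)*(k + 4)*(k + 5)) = k + 4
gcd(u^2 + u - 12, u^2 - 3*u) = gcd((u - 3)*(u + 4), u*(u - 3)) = u - 3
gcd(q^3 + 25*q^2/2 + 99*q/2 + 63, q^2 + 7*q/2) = q + 7/2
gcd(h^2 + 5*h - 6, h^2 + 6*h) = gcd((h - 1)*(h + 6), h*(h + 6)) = h + 6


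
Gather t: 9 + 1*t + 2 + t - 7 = 2*t + 4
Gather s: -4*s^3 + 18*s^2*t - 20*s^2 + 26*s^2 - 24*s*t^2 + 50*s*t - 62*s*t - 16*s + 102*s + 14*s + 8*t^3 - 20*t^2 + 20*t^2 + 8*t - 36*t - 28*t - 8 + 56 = -4*s^3 + s^2*(18*t + 6) + s*(-24*t^2 - 12*t + 100) + 8*t^3 - 56*t + 48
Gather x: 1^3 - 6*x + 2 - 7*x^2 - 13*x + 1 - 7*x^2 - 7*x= -14*x^2 - 26*x + 4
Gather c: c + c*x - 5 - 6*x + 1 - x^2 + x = c*(x + 1) - x^2 - 5*x - 4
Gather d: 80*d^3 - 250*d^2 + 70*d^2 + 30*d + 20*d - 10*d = 80*d^3 - 180*d^2 + 40*d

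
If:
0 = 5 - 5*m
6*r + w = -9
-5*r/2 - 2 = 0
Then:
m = 1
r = -4/5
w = -21/5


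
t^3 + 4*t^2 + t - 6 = (t - 1)*(t + 2)*(t + 3)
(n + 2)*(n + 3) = n^2 + 5*n + 6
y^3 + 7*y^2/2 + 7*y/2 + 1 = (y + 1/2)*(y + 1)*(y + 2)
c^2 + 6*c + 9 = (c + 3)^2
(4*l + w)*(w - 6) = 4*l*w - 24*l + w^2 - 6*w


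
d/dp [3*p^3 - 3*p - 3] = 9*p^2 - 3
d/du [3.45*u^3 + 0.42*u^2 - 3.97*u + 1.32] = 10.35*u^2 + 0.84*u - 3.97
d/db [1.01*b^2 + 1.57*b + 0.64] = 2.02*b + 1.57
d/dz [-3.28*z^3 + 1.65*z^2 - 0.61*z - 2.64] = -9.84*z^2 + 3.3*z - 0.61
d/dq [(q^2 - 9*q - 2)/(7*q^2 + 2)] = (63*q^2 + 32*q - 18)/(49*q^4 + 28*q^2 + 4)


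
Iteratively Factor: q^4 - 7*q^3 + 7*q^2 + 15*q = (q - 5)*(q^3 - 2*q^2 - 3*q) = q*(q - 5)*(q^2 - 2*q - 3) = q*(q - 5)*(q + 1)*(q - 3)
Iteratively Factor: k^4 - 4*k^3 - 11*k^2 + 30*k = (k)*(k^3 - 4*k^2 - 11*k + 30) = k*(k - 2)*(k^2 - 2*k - 15) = k*(k - 2)*(k + 3)*(k - 5)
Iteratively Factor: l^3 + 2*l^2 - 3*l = (l)*(l^2 + 2*l - 3) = l*(l - 1)*(l + 3)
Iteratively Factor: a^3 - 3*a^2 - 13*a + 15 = (a - 5)*(a^2 + 2*a - 3) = (a - 5)*(a - 1)*(a + 3)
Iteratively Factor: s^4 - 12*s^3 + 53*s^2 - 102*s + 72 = (s - 3)*(s^3 - 9*s^2 + 26*s - 24) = (s - 3)^2*(s^2 - 6*s + 8) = (s - 4)*(s - 3)^2*(s - 2)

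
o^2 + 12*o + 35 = (o + 5)*(o + 7)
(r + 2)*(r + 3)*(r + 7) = r^3 + 12*r^2 + 41*r + 42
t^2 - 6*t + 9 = (t - 3)^2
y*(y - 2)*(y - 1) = y^3 - 3*y^2 + 2*y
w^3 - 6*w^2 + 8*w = w*(w - 4)*(w - 2)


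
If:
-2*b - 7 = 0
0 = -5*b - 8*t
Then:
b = -7/2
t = 35/16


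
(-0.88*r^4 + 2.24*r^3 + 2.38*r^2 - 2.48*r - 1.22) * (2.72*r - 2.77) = -2.3936*r^5 + 8.5304*r^4 + 0.2688*r^3 - 13.3382*r^2 + 3.5512*r + 3.3794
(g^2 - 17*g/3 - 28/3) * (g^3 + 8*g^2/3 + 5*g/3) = g^5 - 3*g^4 - 205*g^3/9 - 103*g^2/3 - 140*g/9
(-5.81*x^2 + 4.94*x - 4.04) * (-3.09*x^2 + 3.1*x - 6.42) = 17.9529*x^4 - 33.2756*x^3 + 65.0978*x^2 - 44.2388*x + 25.9368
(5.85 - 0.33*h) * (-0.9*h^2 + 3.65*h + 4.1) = 0.297*h^3 - 6.4695*h^2 + 19.9995*h + 23.985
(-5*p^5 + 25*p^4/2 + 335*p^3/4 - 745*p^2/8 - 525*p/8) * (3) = -15*p^5 + 75*p^4/2 + 1005*p^3/4 - 2235*p^2/8 - 1575*p/8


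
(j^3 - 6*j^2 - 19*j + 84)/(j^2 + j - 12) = j - 7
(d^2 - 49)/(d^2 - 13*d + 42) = (d + 7)/(d - 6)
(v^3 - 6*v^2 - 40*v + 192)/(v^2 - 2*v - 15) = (-v^3 + 6*v^2 + 40*v - 192)/(-v^2 + 2*v + 15)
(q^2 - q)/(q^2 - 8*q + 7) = q/(q - 7)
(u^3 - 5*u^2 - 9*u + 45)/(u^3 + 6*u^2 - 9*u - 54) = (u - 5)/(u + 6)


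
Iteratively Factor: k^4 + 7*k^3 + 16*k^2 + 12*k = (k + 2)*(k^3 + 5*k^2 + 6*k) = (k + 2)*(k + 3)*(k^2 + 2*k) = (k + 2)^2*(k + 3)*(k)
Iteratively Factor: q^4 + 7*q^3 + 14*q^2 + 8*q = (q + 4)*(q^3 + 3*q^2 + 2*q) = (q + 2)*(q + 4)*(q^2 + q) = q*(q + 2)*(q + 4)*(q + 1)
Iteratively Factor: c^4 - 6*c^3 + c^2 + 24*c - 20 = (c - 1)*(c^3 - 5*c^2 - 4*c + 20) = (c - 1)*(c + 2)*(c^2 - 7*c + 10) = (c - 2)*(c - 1)*(c + 2)*(c - 5)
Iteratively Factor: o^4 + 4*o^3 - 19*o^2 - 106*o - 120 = (o + 2)*(o^3 + 2*o^2 - 23*o - 60) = (o - 5)*(o + 2)*(o^2 + 7*o + 12) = (o - 5)*(o + 2)*(o + 3)*(o + 4)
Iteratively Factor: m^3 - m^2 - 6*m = (m + 2)*(m^2 - 3*m) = m*(m + 2)*(m - 3)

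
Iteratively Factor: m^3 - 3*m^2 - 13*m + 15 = (m + 3)*(m^2 - 6*m + 5) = (m - 5)*(m + 3)*(m - 1)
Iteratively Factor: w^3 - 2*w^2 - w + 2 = (w - 1)*(w^2 - w - 2) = (w - 1)*(w + 1)*(w - 2)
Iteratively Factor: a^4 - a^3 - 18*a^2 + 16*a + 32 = (a - 2)*(a^3 + a^2 - 16*a - 16) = (a - 2)*(a + 4)*(a^2 - 3*a - 4) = (a - 2)*(a + 1)*(a + 4)*(a - 4)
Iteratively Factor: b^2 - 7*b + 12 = (b - 3)*(b - 4)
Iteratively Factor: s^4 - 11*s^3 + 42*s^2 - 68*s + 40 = (s - 5)*(s^3 - 6*s^2 + 12*s - 8) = (s - 5)*(s - 2)*(s^2 - 4*s + 4) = (s - 5)*(s - 2)^2*(s - 2)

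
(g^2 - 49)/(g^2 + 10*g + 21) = (g - 7)/(g + 3)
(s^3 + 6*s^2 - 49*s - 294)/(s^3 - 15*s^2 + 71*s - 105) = (s^2 + 13*s + 42)/(s^2 - 8*s + 15)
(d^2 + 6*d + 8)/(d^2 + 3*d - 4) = (d + 2)/(d - 1)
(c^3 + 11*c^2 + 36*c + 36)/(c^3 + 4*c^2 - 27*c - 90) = (c + 2)/(c - 5)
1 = 1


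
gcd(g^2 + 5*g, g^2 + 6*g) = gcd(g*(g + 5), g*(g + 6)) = g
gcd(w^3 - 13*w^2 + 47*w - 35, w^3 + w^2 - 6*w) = 1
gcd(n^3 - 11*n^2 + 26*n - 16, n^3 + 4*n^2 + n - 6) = n - 1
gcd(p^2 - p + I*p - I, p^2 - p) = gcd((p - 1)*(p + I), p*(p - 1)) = p - 1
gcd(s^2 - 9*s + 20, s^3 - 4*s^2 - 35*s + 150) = s - 5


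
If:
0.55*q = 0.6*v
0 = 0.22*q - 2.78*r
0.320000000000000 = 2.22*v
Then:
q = 0.16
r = 0.01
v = 0.14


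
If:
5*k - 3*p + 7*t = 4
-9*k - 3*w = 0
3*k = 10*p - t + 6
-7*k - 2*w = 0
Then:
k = 0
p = -38/67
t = 22/67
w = 0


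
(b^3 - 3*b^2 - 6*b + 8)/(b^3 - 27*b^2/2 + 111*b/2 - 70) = 2*(b^2 + b - 2)/(2*b^2 - 19*b + 35)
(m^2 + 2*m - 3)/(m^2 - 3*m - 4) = (-m^2 - 2*m + 3)/(-m^2 + 3*m + 4)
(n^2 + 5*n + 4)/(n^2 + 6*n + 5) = (n + 4)/(n + 5)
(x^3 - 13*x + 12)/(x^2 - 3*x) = x + 3 - 4/x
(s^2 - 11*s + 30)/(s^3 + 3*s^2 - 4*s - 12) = (s^2 - 11*s + 30)/(s^3 + 3*s^2 - 4*s - 12)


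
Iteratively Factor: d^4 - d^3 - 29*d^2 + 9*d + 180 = (d - 3)*(d^3 + 2*d^2 - 23*d - 60) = (d - 5)*(d - 3)*(d^2 + 7*d + 12) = (d - 5)*(d - 3)*(d + 4)*(d + 3)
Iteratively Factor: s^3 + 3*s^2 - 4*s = (s)*(s^2 + 3*s - 4) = s*(s - 1)*(s + 4)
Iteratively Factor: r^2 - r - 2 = (r - 2)*(r + 1)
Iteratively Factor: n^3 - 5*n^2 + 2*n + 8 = (n - 4)*(n^2 - n - 2) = (n - 4)*(n + 1)*(n - 2)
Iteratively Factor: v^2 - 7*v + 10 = (v - 5)*(v - 2)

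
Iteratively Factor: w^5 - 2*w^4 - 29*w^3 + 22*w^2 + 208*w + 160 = (w - 5)*(w^4 + 3*w^3 - 14*w^2 - 48*w - 32) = (w - 5)*(w - 4)*(w^3 + 7*w^2 + 14*w + 8) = (w - 5)*(w - 4)*(w + 2)*(w^2 + 5*w + 4) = (w - 5)*(w - 4)*(w + 1)*(w + 2)*(w + 4)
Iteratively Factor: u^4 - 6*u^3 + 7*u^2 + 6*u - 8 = (u - 4)*(u^3 - 2*u^2 - u + 2) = (u - 4)*(u + 1)*(u^2 - 3*u + 2) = (u - 4)*(u - 2)*(u + 1)*(u - 1)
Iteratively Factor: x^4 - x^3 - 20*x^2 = (x - 5)*(x^3 + 4*x^2) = x*(x - 5)*(x^2 + 4*x) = x*(x - 5)*(x + 4)*(x)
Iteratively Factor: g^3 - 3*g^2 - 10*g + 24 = (g + 3)*(g^2 - 6*g + 8) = (g - 2)*(g + 3)*(g - 4)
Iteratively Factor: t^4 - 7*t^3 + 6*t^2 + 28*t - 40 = (t - 2)*(t^3 - 5*t^2 - 4*t + 20) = (t - 2)^2*(t^2 - 3*t - 10) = (t - 5)*(t - 2)^2*(t + 2)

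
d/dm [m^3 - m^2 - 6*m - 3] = 3*m^2 - 2*m - 6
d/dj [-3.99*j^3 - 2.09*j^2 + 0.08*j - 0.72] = -11.97*j^2 - 4.18*j + 0.08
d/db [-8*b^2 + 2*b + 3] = 2 - 16*b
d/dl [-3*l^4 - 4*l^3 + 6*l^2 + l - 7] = -12*l^3 - 12*l^2 + 12*l + 1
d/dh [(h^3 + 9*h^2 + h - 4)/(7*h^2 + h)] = (7*h^4 + 2*h^3 + 2*h^2 + 56*h + 4)/(h^2*(49*h^2 + 14*h + 1))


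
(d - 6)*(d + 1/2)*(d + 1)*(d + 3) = d^4 - 3*d^3/2 - 22*d^2 - 57*d/2 - 9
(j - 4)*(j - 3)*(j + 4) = j^3 - 3*j^2 - 16*j + 48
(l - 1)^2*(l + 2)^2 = l^4 + 2*l^3 - 3*l^2 - 4*l + 4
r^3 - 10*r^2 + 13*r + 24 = (r - 8)*(r - 3)*(r + 1)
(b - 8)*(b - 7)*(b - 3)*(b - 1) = b^4 - 19*b^3 + 119*b^2 - 269*b + 168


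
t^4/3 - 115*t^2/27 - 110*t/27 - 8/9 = (t/3 + 1)*(t - 4)*(t + 1/3)*(t + 2/3)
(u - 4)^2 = u^2 - 8*u + 16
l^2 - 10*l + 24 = (l - 6)*(l - 4)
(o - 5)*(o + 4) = o^2 - o - 20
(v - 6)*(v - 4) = v^2 - 10*v + 24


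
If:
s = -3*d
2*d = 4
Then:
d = 2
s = -6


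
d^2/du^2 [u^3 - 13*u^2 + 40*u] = 6*u - 26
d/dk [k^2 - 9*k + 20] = 2*k - 9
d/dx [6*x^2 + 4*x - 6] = 12*x + 4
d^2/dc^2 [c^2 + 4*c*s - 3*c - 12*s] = 2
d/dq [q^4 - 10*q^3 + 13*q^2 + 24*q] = 4*q^3 - 30*q^2 + 26*q + 24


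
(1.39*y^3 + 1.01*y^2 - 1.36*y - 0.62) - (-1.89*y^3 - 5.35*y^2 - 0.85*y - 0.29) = 3.28*y^3 + 6.36*y^2 - 0.51*y - 0.33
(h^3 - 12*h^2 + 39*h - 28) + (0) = h^3 - 12*h^2 + 39*h - 28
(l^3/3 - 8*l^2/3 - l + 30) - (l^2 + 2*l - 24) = l^3/3 - 11*l^2/3 - 3*l + 54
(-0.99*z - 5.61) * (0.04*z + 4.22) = -0.0396*z^2 - 4.4022*z - 23.6742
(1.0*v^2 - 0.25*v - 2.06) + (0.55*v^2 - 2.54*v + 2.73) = 1.55*v^2 - 2.79*v + 0.67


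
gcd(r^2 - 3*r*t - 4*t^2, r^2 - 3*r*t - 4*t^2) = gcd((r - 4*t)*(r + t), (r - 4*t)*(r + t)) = r^2 - 3*r*t - 4*t^2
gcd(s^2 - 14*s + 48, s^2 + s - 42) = s - 6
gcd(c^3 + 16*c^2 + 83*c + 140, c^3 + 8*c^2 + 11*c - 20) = c^2 + 9*c + 20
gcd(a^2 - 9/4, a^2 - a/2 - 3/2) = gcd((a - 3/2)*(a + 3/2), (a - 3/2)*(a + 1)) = a - 3/2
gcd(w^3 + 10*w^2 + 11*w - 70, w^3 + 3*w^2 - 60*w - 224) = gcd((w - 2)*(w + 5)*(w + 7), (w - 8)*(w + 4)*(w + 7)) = w + 7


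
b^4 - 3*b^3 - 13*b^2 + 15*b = b*(b - 5)*(b - 1)*(b + 3)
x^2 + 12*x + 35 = (x + 5)*(x + 7)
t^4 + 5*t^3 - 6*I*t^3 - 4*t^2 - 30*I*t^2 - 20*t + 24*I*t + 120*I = (t - 2)*(t + 2)*(t + 5)*(t - 6*I)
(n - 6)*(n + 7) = n^2 + n - 42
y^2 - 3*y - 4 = (y - 4)*(y + 1)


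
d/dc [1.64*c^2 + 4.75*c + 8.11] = 3.28*c + 4.75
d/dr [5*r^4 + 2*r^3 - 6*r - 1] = 20*r^3 + 6*r^2 - 6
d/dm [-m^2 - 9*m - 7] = -2*m - 9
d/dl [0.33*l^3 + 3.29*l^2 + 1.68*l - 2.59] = 0.99*l^2 + 6.58*l + 1.68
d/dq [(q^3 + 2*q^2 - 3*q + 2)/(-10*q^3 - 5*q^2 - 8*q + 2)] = (15*q^4 - 76*q^3 + 35*q^2 + 28*q + 10)/(100*q^6 + 100*q^5 + 185*q^4 + 40*q^3 + 44*q^2 - 32*q + 4)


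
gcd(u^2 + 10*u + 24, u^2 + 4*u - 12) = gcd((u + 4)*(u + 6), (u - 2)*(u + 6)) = u + 6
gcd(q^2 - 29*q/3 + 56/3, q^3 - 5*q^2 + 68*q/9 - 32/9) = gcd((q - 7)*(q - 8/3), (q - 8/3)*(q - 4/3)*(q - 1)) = q - 8/3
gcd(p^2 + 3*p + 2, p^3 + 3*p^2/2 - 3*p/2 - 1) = p + 2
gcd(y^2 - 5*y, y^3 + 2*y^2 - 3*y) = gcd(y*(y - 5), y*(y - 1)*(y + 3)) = y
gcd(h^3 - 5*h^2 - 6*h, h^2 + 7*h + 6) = h + 1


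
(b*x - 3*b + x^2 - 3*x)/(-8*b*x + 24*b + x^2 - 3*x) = (b + x)/(-8*b + x)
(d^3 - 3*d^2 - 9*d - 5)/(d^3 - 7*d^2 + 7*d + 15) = (d + 1)/(d - 3)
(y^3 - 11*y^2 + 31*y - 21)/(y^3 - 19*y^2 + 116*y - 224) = (y^2 - 4*y + 3)/(y^2 - 12*y + 32)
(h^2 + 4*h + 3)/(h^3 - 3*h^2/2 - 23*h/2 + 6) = 2*(h + 1)/(2*h^2 - 9*h + 4)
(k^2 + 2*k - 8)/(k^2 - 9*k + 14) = (k + 4)/(k - 7)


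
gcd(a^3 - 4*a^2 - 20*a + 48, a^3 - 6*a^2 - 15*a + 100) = a + 4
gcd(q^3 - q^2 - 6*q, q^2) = q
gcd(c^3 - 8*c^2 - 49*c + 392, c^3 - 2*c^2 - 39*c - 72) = c - 8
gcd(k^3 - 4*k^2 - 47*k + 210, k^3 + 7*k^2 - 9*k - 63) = k + 7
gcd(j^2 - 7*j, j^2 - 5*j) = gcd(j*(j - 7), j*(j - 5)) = j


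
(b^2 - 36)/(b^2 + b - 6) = (b^2 - 36)/(b^2 + b - 6)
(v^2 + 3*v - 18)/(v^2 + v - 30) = (v - 3)/(v - 5)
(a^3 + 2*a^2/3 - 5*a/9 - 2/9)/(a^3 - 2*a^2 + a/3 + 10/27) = 3*(a + 1)/(3*a - 5)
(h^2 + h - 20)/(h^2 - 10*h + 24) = (h + 5)/(h - 6)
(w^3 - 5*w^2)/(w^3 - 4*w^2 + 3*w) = w*(w - 5)/(w^2 - 4*w + 3)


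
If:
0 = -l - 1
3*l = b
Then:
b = -3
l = -1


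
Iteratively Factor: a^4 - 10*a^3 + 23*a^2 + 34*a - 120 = (a - 4)*(a^3 - 6*a^2 - a + 30) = (a - 4)*(a - 3)*(a^2 - 3*a - 10) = (a - 5)*(a - 4)*(a - 3)*(a + 2)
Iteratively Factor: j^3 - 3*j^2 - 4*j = (j)*(j^2 - 3*j - 4) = j*(j - 4)*(j + 1)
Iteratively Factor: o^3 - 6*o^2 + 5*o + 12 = (o + 1)*(o^2 - 7*o + 12) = (o - 3)*(o + 1)*(o - 4)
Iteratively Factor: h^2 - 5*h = (h - 5)*(h)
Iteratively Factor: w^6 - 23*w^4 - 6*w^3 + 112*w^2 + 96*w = (w + 1)*(w^5 - w^4 - 22*w^3 + 16*w^2 + 96*w) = (w - 3)*(w + 1)*(w^4 + 2*w^3 - 16*w^2 - 32*w) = (w - 4)*(w - 3)*(w + 1)*(w^3 + 6*w^2 + 8*w) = (w - 4)*(w - 3)*(w + 1)*(w + 2)*(w^2 + 4*w) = w*(w - 4)*(w - 3)*(w + 1)*(w + 2)*(w + 4)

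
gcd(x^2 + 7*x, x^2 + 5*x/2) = x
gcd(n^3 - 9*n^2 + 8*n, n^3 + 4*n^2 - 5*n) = n^2 - n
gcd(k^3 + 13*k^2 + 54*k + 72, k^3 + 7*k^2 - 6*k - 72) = k^2 + 10*k + 24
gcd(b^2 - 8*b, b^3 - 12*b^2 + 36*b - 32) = b - 8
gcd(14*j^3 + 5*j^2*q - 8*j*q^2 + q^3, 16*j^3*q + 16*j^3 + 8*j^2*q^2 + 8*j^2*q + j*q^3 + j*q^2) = 1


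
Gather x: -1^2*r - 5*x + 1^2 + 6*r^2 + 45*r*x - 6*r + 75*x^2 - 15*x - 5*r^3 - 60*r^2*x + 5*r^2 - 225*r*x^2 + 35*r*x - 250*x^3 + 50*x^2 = -5*r^3 + 11*r^2 - 7*r - 250*x^3 + x^2*(125 - 225*r) + x*(-60*r^2 + 80*r - 20) + 1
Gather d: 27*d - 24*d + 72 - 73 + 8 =3*d + 7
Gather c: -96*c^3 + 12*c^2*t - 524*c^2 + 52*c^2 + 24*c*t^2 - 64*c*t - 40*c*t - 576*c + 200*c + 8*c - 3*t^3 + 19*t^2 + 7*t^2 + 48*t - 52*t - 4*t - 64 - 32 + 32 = -96*c^3 + c^2*(12*t - 472) + c*(24*t^2 - 104*t - 368) - 3*t^3 + 26*t^2 - 8*t - 64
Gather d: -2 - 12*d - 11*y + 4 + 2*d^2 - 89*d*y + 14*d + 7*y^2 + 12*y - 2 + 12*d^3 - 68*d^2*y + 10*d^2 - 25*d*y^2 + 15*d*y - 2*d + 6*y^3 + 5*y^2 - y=12*d^3 + d^2*(12 - 68*y) + d*(-25*y^2 - 74*y) + 6*y^3 + 12*y^2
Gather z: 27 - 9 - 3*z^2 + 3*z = -3*z^2 + 3*z + 18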